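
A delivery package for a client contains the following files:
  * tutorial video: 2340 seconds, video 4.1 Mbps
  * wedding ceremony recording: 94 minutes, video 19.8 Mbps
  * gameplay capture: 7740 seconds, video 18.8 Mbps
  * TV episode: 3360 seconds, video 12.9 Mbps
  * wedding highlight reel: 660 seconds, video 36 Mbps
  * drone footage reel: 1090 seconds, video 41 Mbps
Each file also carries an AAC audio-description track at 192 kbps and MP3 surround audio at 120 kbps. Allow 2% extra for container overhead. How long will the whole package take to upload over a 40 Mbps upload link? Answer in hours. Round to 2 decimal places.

2.73 hours

Audio total: 192 + 120 = 312 kbps = 0.312 Mbps.
tutorial video: 4.412 Mbps × 2340 s × 1.02 = 10530.6 Mb
wedding ceremony recording: 20.112 Mbps × 5640 s × 1.02 = 115700.3 Mb
gameplay capture: 19.112 Mbps × 7740 s × 1.02 = 150885.4 Mb
TV episode: 13.212 Mbps × 3360 s × 1.02 = 45280.2 Mb
wedding highlight reel: 36.312 Mbps × 660 s × 1.02 = 24445.2 Mb
drone footage reel: 41.312 Mbps × 1090 s × 1.02 = 45930.7 Mb
Total: 392772.4 Mb = 49096.5 MB.
At 40 Mbps: 392772.4 / 40 = 9819 s ≈ 2.73 hours.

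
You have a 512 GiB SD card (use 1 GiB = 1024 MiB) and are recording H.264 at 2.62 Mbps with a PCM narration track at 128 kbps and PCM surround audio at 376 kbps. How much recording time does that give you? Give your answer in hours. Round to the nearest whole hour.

Audio total: 128 + 376 = 504 kbps = 0.504 Mbps.
Total bitrate: 2.62 + 0.504 = 3.124 Mbps.
Capacity: 512 GiB = 4,398,047 Mb.
Recording time: 4,398,047 / 3.124 = 1,407,825 s ≈ 391 hours.

391 hours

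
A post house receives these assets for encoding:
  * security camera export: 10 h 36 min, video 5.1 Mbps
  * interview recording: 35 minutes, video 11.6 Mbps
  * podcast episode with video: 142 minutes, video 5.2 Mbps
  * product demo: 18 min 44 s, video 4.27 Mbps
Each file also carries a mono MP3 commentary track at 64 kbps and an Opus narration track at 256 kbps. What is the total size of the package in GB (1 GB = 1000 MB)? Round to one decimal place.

35.5 GB

Audio total: 64 + 256 = 320 kbps = 0.320 Mbps.
security camera export: 5.420 Mbps × 38160 s = 206827.2 Mb
interview recording: 11.920 Mbps × 2100 s = 25032.0 Mb
podcast episode with video: 5.520 Mbps × 8520 s = 47030.4 Mb
product demo: 4.590 Mbps × 1124 s = 5159.2 Mb
Total: 284048.8 Mb = 35506.1 MB.
= 35.51 GB.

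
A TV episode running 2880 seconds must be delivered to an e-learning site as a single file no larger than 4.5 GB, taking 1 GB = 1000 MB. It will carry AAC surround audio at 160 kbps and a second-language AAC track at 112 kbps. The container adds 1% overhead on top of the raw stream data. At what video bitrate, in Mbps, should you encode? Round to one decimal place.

Budget: 4.5 GB = 36000.0 Mb.
Stream payload after overhead: 36000.0 / 1.01 = 35643.6 Mb.
Total bitrate budget: 35643.6 Mb / 2880 s = 12.376 Mbps.
Audio total: 160 + 112 = 272 kbps = 0.272 Mbps.
Video: 12.376 − 0.272 = 12.104 Mbps.

12.1 Mbps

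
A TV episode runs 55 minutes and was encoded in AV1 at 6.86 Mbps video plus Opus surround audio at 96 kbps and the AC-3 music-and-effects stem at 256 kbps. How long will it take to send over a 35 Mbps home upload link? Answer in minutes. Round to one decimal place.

11.3 minutes

55 min = 3300 s
Audio total: 96 + 256 = 352 kbps = 0.352 Mbps.
Total bitrate: 7.212 Mbps.
File: 7.212 Mbps × 3300 s = 23799.6 Mb.
At 35 Mbps: 23799.6 / 35 = 680.0 s ≈ 11.3 minutes.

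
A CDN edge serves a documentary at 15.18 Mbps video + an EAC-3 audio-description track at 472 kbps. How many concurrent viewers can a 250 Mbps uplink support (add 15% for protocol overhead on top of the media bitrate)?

13

Audio: 472 kbps = 0.472 Mbps.
Per-viewer media rate: 15.652 Mbps.
On the wire with 15% overhead: 18.000 Mbps.
250 Mbps = 250.0 Mbps; 250.0 / 18.000 = 13.89 → 13 viewers.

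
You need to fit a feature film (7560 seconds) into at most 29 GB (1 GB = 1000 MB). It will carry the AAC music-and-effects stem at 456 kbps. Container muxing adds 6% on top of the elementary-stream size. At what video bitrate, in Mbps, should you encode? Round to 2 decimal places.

28.49 Mbps

Budget: 29 GB = 232000.0 Mb.
Stream payload after overhead: 232000.0 / 1.06 = 218867.9 Mb.
Total bitrate budget: 218867.9 Mb / 7560 s = 28.951 Mbps.
Audio: 456 kbps = 0.456 Mbps.
Video: 28.951 − 0.456 = 28.495 Mbps.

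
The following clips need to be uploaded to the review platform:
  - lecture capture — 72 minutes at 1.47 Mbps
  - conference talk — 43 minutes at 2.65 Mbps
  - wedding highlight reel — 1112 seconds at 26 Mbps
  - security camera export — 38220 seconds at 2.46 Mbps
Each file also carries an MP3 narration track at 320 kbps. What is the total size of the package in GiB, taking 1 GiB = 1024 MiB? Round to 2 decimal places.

Audio: 320 kbps = 0.320 Mbps.
lecture capture: 1.790 Mbps × 4320 s = 7732.8 Mb
conference talk: 2.970 Mbps × 2580 s = 7662.6 Mb
wedding highlight reel: 26.320 Mbps × 1112 s = 29267.8 Mb
security camera export: 2.780 Mbps × 38220 s = 106251.6 Mb
Total: 150914.8 Mb = 18864.4 MB.
= 17.57 GiB.

17.57 GiB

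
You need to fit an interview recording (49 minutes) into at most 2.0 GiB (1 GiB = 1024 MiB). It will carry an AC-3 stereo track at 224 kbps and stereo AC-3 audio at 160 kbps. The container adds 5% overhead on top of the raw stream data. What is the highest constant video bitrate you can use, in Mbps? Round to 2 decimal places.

5.18 Mbps

Budget: 2.0 GiB = 17179.9 Mb.
Stream payload after overhead: 17179.9 / 1.05 = 16361.8 Mb.
49 min = 2940 s
Total bitrate budget: 16361.8 Mb / 2940 s = 5.565 Mbps.
Audio total: 224 + 160 = 384 kbps = 0.384 Mbps.
Video: 5.565 − 0.384 = 5.181 Mbps.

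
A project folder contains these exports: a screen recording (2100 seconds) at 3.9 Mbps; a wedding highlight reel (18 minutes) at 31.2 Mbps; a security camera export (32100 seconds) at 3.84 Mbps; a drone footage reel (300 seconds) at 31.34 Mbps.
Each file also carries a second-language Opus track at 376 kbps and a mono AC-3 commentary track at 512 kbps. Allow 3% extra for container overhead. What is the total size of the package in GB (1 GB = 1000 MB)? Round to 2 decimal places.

Audio total: 376 + 512 = 888 kbps = 0.888 Mbps.
screen recording: 4.788 Mbps × 2100 s × 1.03 = 10356.4 Mb
wedding highlight reel: 32.088 Mbps × 1080 s × 1.03 = 35694.7 Mb
security camera export: 4.728 Mbps × 32100 s × 1.03 = 156321.9 Mb
drone footage reel: 32.228 Mbps × 300 s × 1.03 = 9958.5 Mb
Total: 212331.5 Mb = 26541.4 MB.
= 26.54 GB.

26.54 GB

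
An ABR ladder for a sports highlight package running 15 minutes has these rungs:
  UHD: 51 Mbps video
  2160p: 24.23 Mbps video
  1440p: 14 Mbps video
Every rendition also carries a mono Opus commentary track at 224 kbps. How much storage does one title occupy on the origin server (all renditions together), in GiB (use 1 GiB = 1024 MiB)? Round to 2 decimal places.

15 min = 900 s
Audio: 224 kbps = 0.224 Mbps.
Sum of rendition bitrates: (51+0.224) + (24.23+0.224) + (14+0.224) = 89.902 Mbps.
× 900 s = 80,912 Mb = 10,114 MB = 9.419 GiB.

9.42 GiB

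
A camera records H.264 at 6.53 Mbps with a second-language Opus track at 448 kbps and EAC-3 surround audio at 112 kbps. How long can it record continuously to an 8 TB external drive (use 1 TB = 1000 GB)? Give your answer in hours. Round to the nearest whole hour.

Audio total: 448 + 112 = 560 kbps = 0.560 Mbps.
Total bitrate: 6.53 + 0.560 = 7.090 Mbps.
Capacity: 8 TB = 64,000,000 Mb.
Recording time: 64,000,000 / 7.090 = 9,026,798 s ≈ 2,507 hours.

2507 hours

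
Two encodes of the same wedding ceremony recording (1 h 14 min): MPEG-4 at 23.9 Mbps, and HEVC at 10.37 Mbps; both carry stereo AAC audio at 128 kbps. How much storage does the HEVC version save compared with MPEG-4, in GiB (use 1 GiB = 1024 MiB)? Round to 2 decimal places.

1 h 14 min = 74 min = 4440 s
Audio: 128 kbps = 0.128 Mbps.
MPEG-4: 24.028 Mbps × 4440 s = 106684.3 Mb = 12.420 GiB.
HEVC: 10.498 Mbps × 4440 s = 46611.1 Mb = 5.426 GiB.
Saving: 12.420 − 5.426 = 6.993 GiB.

6.99 GiB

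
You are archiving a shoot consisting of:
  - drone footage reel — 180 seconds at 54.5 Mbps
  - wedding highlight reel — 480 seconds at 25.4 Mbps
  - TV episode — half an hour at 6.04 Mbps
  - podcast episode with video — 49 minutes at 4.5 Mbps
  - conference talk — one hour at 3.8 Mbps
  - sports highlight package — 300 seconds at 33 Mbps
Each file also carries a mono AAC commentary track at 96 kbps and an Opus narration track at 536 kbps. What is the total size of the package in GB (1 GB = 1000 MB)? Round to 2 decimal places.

Audio total: 96 + 536 = 632 kbps = 0.632 Mbps.
drone footage reel: 55.132 Mbps × 180 s = 9923.8 Mb
wedding highlight reel: 26.032 Mbps × 480 s = 12495.4 Mb
TV episode: 6.672 Mbps × 1800 s = 12009.6 Mb
podcast episode with video: 5.132 Mbps × 2940 s = 15088.1 Mb
conference talk: 4.432 Mbps × 3600 s = 15955.2 Mb
sports highlight package: 33.632 Mbps × 300 s = 10089.6 Mb
Total: 75561.6 Mb = 9445.2 MB.
= 9.445 GB.

9.45 GB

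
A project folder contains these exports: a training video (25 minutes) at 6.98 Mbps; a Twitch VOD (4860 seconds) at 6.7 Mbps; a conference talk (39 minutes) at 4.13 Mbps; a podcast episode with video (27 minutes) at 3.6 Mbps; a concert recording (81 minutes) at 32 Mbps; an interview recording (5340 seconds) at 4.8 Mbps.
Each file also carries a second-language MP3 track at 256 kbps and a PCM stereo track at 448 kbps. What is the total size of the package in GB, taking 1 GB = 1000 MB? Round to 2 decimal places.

Audio total: 256 + 448 = 704 kbps = 0.704 Mbps.
training video: 7.684 Mbps × 1500 s = 11526.0 Mb
Twitch VOD: 7.404 Mbps × 4860 s = 35983.4 Mb
conference talk: 4.834 Mbps × 2340 s = 11311.6 Mb
podcast episode with video: 4.304 Mbps × 1620 s = 6972.5 Mb
concert recording: 32.704 Mbps × 4860 s = 158941.4 Mb
interview recording: 5.504 Mbps × 5340 s = 29391.4 Mb
Total: 254126.3 Mb = 31765.8 MB.
= 31.77 GB.

31.77 GB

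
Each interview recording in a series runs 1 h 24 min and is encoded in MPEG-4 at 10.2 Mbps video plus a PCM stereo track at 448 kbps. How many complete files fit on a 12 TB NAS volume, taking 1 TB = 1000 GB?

1788

1 h 24 min = 84 min = 5040 s
Audio: 448 kbps = 0.448 Mbps.
Total bitrate: 10.648 Mbps.
Per item: 10.648 Mbps × 5040 s = 53,666 Mb = 6,708 MB.
Capacity: 12 TB = 96,000,000 Mb; 1788.84 items → 1788 complete.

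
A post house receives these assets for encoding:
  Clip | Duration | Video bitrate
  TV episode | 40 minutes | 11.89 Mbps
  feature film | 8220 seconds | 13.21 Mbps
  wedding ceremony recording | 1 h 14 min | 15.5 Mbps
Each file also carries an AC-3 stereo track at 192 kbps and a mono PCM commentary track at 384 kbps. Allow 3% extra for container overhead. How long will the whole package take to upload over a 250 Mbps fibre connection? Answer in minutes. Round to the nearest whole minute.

15 minutes

Audio total: 192 + 384 = 576 kbps = 0.576 Mbps.
TV episode: 12.466 Mbps × 2400 s × 1.03 = 30816.0 Mb
feature film: 13.786 Mbps × 8220 s × 1.03 = 116720.5 Mb
wedding ceremony recording: 16.076 Mbps × 4440 s × 1.03 = 73518.8 Mb
Total: 221055.3 Mb = 27631.9 MB.
At 250 Mbps: 221055.3 / 250 = 884 s ≈ 14.7 minutes.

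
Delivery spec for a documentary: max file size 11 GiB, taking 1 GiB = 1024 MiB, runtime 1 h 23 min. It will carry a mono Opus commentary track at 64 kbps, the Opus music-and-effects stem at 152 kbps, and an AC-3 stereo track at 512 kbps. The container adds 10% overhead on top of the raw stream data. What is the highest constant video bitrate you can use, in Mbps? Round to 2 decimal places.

Budget: 11 GiB = 94489.3 Mb.
Stream payload after overhead: 94489.3 / 1.10 = 85899.3 Mb.
1 h 23 min = 83 min = 4980 s
Total bitrate budget: 85899.3 Mb / 4980 s = 17.249 Mbps.
Audio total: 64 + 152 + 512 = 728 kbps = 0.728 Mbps.
Video: 17.249 − 0.728 = 16.521 Mbps.

16.52 Mbps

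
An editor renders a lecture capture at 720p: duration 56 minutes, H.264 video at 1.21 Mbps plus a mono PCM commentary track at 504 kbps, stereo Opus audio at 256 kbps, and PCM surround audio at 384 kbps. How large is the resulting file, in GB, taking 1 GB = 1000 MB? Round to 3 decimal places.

56 min = 3360 s
Audio total: 504 + 256 + 384 = 1144 kbps = 1.144 Mbps.
Total bitrate: 1.21 + 1.144 = 2.354 Mbps.
Stream data: 2.354 Mbps × 3360 s = 7909.4 Mb.
7,909 Mb ÷ 8 = 988.7 MB → 0.9887 GB.

0.989 GB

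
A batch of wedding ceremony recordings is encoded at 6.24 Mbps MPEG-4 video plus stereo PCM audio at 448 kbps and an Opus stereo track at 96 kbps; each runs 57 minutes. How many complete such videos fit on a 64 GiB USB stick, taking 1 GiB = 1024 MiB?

23

57 min = 3420 s
Audio total: 448 + 96 = 544 kbps = 0.544 Mbps.
Total bitrate: 6.784 Mbps.
Per item: 6.784 Mbps × 3420 s = 23,201 Mb = 2,900 MB.
Capacity: 64 GiB = 549,756 Mb; 23.70 items → 23 complete.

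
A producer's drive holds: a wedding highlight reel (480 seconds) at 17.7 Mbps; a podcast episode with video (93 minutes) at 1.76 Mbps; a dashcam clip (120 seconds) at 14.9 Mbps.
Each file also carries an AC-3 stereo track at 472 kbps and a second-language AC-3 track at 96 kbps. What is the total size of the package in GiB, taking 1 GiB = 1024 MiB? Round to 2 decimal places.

2.75 GiB

Audio total: 472 + 96 = 568 kbps = 0.568 Mbps.
wedding highlight reel: 18.268 Mbps × 480 s = 8768.6 Mb
podcast episode with video: 2.328 Mbps × 5580 s = 12990.2 Mb
dashcam clip: 15.468 Mbps × 120 s = 1856.2 Mb
Total: 23615.0 Mb = 2951.9 MB.
= 2.749 GiB.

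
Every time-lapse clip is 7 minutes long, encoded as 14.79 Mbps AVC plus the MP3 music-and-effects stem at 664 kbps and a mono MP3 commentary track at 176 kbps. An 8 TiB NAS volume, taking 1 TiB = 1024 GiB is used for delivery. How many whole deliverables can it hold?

7 min = 420 s
Audio total: 664 + 176 = 840 kbps = 0.840 Mbps.
Total bitrate: 15.630 Mbps.
Per item: 15.630 Mbps × 420 s = 6,565 Mb = 820.6 MB.
Capacity: 8 TiB = 70,368,744 Mb; 10719.43 items → 10719 complete.

10719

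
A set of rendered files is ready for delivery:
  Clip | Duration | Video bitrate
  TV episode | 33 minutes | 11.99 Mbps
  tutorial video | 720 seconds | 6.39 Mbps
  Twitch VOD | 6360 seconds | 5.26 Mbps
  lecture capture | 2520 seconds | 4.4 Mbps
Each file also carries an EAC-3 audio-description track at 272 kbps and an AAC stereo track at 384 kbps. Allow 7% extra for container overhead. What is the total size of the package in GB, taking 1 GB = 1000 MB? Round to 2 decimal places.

Audio total: 272 + 384 = 656 kbps = 0.656 Mbps.
TV episode: 12.646 Mbps × 1980 s × 1.07 = 26791.8 Mb
tutorial video: 7.046 Mbps × 720 s × 1.07 = 5428.2 Mb
Twitch VOD: 5.916 Mbps × 6360 s × 1.07 = 40259.6 Mb
lecture capture: 5.056 Mbps × 2520 s × 1.07 = 13633.0 Mb
Total: 86112.6 Mb = 10764.1 MB.
= 10.76 GB.

10.76 GB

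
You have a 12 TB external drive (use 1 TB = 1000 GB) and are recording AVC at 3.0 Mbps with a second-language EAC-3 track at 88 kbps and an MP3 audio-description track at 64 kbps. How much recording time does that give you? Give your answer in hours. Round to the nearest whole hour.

8460 hours

Audio total: 88 + 64 = 152 kbps = 0.152 Mbps.
Total bitrate: 3.0 + 0.152 = 3.152 Mbps.
Capacity: 12 TB = 96,000,000 Mb.
Recording time: 96,000,000 / 3.152 = 30,456,853 s ≈ 8,460 hours.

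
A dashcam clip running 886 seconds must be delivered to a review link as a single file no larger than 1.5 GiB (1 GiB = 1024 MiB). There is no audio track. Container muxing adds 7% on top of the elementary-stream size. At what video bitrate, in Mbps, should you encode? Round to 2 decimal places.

Budget: 1.5 GiB = 12884.9 Mb.
Stream payload after overhead: 12884.9 / 1.07 = 12042.0 Mb.
Total bitrate budget: 12042.0 Mb / 886 s = 13.591 Mbps.

13.59 Mbps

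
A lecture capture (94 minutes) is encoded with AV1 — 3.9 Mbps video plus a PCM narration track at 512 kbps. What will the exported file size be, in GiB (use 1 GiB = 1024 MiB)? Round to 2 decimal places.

94 min = 5640 s
Audio: 512 kbps = 0.512 Mbps.
Total bitrate: 3.9 + 0.512 = 4.412 Mbps.
Stream data: 4.412 Mbps × 5640 s = 24883.7 Mb.
24,884 Mb = 3,110,460,000 bytes ÷ 1,073,741,824 = 2.897 GiB.

2.90 GiB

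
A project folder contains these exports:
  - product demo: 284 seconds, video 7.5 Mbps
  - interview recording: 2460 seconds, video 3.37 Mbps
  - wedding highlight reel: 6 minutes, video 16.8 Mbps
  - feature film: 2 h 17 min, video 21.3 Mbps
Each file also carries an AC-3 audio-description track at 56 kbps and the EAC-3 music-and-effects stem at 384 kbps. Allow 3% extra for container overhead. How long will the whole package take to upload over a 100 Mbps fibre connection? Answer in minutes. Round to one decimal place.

Audio total: 56 + 384 = 440 kbps = 0.440 Mbps.
product demo: 7.940 Mbps × 284 s × 1.03 = 2322.6 Mb
interview recording: 3.810 Mbps × 2460 s × 1.03 = 9653.8 Mb
wedding highlight reel: 17.240 Mbps × 360 s × 1.03 = 6392.6 Mb
feature film: 21.740 Mbps × 8220 s × 1.03 = 184063.9 Mb
Total: 202432.9 Mb = 25304.1 MB.
At 100 Mbps: 202432.9 / 100 = 2024 s ≈ 33.7 minutes.

33.7 minutes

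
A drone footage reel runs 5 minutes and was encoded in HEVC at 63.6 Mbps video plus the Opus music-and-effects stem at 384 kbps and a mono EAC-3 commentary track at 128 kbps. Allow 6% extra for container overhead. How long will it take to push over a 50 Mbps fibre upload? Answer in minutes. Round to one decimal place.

5 min = 300 s
Audio total: 384 + 128 = 512 kbps = 0.512 Mbps.
Total bitrate: 64.112 Mbps.
File: 64.112 Mbps × 300 s = 19233.6 Mb.
With 6% container overhead: ×1.06. → 20387.6 Mb.
At 50 Mbps: 20387.6 / 50 = 407.8 s ≈ 6.8 minutes.

6.8 minutes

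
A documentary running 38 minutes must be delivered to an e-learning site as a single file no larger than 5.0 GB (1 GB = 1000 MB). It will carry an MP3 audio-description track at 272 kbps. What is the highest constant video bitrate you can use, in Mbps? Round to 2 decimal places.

17.27 Mbps

Budget: 5.0 GB = 40000.0 Mb.
38 min = 2280 s
Total bitrate budget: 40000.0 Mb / 2280 s = 17.544 Mbps.
Audio: 272 kbps = 0.272 Mbps.
Video: 17.544 − 0.272 = 17.272 Mbps.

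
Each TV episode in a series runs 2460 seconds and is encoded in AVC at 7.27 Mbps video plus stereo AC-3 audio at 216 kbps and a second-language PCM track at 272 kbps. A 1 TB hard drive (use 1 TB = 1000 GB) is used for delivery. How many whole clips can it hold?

419

Audio total: 216 + 272 = 488 kbps = 0.488 Mbps.
Total bitrate: 7.758 Mbps.
Per item: 7.758 Mbps × 2460 s = 19,085 Mb = 2,386 MB.
Capacity: 1 TB = 8,000,000 Mb; 419.18 items → 419 complete.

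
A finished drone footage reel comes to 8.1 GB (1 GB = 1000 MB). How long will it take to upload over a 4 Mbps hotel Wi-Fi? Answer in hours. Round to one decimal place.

4.5 hours

File: 8.1 GB = 64800.0 Mb.
At 4 Mbps: 64800.0 / 4 = 16200.0 s ≈ 4.5 hours.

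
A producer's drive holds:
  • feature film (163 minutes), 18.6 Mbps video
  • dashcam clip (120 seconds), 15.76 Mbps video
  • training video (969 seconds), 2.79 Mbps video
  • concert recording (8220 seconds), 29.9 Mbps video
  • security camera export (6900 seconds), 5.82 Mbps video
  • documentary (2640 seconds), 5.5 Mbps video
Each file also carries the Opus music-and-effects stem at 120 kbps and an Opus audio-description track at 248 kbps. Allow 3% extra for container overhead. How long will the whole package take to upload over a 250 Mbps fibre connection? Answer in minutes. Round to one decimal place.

34.2 minutes

Audio total: 120 + 248 = 368 kbps = 0.368 Mbps.
feature film: 18.968 Mbps × 9780 s × 1.03 = 191072.3 Mb
dashcam clip: 16.128 Mbps × 120 s × 1.03 = 1993.4 Mb
training video: 3.158 Mbps × 969 s × 1.03 = 3151.9 Mb
concert recording: 30.268 Mbps × 8220 s × 1.03 = 256267.0 Mb
security camera export: 6.188 Mbps × 6900 s × 1.03 = 43978.1 Mb
documentary: 5.868 Mbps × 2640 s × 1.03 = 15956.3 Mb
Total: 512419.0 Mb = 64052.4 MB.
At 250 Mbps: 512419.0 / 250 = 2050 s ≈ 34.2 minutes.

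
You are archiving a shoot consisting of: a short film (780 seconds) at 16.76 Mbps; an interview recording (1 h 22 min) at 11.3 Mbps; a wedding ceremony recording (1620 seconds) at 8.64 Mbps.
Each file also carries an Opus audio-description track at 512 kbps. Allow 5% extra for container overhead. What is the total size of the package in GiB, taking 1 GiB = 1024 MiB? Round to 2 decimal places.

Audio: 512 kbps = 0.512 Mbps.
short film: 17.272 Mbps × 780 s × 1.05 = 14145.8 Mb
interview recording: 11.812 Mbps × 4920 s × 1.05 = 61020.8 Mb
wedding ceremony recording: 9.152 Mbps × 1620 s × 1.05 = 15567.6 Mb
Total: 90734.1 Mb = 11341.8 MB.
= 10.56 GiB.

10.56 GiB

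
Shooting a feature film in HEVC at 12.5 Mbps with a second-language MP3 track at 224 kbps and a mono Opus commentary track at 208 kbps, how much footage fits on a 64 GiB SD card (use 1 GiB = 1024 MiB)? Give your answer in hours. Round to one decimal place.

Audio total: 224 + 208 = 432 kbps = 0.432 Mbps.
Total bitrate: 12.5 + 0.432 = 12.932 Mbps.
Capacity: 64 GiB = 549,756 Mb.
Recording time: 549,756 / 12.932 = 42,511 s ≈ 11.8 hours.

11.8 hours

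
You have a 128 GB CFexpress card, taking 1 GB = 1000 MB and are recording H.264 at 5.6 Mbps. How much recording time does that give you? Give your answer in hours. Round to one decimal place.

Capacity: 128 GB = 1,024,000 Mb.
Recording time: 1,024,000 / 5.600 = 182,857 s ≈ 50.8 hours.

50.8 hours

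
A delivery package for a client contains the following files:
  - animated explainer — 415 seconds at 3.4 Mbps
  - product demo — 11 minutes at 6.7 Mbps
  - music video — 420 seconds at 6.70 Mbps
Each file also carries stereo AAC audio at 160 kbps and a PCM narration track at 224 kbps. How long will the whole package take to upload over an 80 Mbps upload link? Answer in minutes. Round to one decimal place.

1.9 minutes

Audio total: 160 + 224 = 384 kbps = 0.384 Mbps.
animated explainer: 3.784 Mbps × 415 s = 1570.4 Mb
product demo: 7.084 Mbps × 660 s = 4675.4 Mb
music video: 7.084 Mbps × 420 s = 2975.3 Mb
Total: 9221.1 Mb = 1152.6 MB.
At 80 Mbps: 9221.1 / 80 = 115 s ≈ 1.92 minutes.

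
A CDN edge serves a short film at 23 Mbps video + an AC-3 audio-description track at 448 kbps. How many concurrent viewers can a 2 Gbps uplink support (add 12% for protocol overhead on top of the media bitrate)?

76

Audio: 448 kbps = 0.448 Mbps.
Per-viewer media rate: 23.448 Mbps.
On the wire with 12% overhead: 26.262 Mbps.
2 Gbps = 2,000 Mbps; 2,000 / 26.262 = 76.16 → 76 viewers.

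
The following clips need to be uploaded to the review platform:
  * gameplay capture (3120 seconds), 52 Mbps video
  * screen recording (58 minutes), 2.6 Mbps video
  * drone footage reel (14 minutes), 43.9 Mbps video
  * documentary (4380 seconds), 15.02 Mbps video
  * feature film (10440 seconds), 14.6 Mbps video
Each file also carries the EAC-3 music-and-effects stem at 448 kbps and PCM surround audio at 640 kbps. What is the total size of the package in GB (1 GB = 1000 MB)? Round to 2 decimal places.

56.32 GB

Audio total: 448 + 640 = 1088 kbps = 1.088 Mbps.
gameplay capture: 53.088 Mbps × 3120 s = 165634.6 Mb
screen recording: 3.688 Mbps × 3480 s = 12834.2 Mb
drone footage reel: 44.988 Mbps × 840 s = 37789.9 Mb
documentary: 16.108 Mbps × 4380 s = 70553.0 Mb
feature film: 15.688 Mbps × 10440 s = 163782.7 Mb
Total: 450594.5 Mb = 56324.3 MB.
= 56.32 GB.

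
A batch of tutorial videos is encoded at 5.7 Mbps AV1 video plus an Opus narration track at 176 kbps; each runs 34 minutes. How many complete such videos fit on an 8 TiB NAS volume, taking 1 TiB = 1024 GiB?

5870

34 min = 2040 s
Audio: 176 kbps = 0.176 Mbps.
Total bitrate: 5.876 Mbps.
Per item: 5.876 Mbps × 2040 s = 11,987 Mb = 1,498 MB.
Capacity: 8 TiB = 70,368,744 Mb; 5870.40 items → 5870 complete.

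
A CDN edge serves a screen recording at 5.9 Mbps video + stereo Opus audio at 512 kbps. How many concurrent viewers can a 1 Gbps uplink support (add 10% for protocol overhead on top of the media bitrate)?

Audio: 512 kbps = 0.512 Mbps.
Per-viewer media rate: 6.412 Mbps.
On the wire with 10% overhead: 7.053 Mbps.
1 Gbps = 1,000 Mbps; 1,000 / 7.053 = 141.78 → 141 viewers.

141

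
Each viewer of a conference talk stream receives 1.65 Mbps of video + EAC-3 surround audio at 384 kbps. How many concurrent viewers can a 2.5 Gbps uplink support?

1229

Audio: 384 kbps = 0.384 Mbps.
Per-viewer media rate: 2.034 Mbps.
2.5 Gbps = 2,500 Mbps; 2,500 / 2.034 = 1229.11 → 1229 viewers.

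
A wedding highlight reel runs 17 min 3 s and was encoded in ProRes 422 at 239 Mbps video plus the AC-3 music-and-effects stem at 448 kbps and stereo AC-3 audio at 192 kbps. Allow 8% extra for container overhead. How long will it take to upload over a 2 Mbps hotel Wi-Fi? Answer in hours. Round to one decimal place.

36.8 hours

17 min 3 s = 1023 s
Audio total: 448 + 192 = 640 kbps = 0.640 Mbps.
Total bitrate: 239.640 Mbps.
File: 239.640 Mbps × 1023 s = 245151.7 Mb.
With 8% container overhead: ×1.08. → 264763.9 Mb.
At 2 Mbps: 264763.9 / 2 = 132381.9 s ≈ 36.8 hours.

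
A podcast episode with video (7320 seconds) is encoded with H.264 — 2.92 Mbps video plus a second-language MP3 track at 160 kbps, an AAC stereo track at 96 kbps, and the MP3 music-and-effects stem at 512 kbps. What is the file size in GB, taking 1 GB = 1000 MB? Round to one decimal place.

3.4 GB

Audio total: 160 + 96 + 512 = 768 kbps = 0.768 Mbps.
Total bitrate: 2.92 + 0.768 = 3.688 Mbps.
Stream data: 3.688 Mbps × 7320 s = 26996.2 Mb.
26,996 Mb ÷ 8 = 3,375 MB → 3.375 GB.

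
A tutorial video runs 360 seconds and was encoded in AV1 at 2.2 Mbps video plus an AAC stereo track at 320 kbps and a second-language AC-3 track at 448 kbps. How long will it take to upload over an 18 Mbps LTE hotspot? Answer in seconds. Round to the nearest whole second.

59 seconds

Audio total: 320 + 448 = 768 kbps = 0.768 Mbps.
Total bitrate: 2.968 Mbps.
File: 2.968 Mbps × 360 s = 1068.5 Mb.
At 18 Mbps: 1068.5 / 18 = 59.4 s ≈ 59.4 seconds.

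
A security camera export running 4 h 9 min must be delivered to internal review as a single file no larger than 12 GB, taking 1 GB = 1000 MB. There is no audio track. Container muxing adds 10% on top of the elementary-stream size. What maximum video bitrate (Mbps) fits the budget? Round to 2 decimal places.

Budget: 12 GB = 96000.0 Mb.
Stream payload after overhead: 96000.0 / 1.10 = 87272.7 Mb.
4 h 9 min = 249 min = 14940 s
Total bitrate budget: 87272.7 Mb / 14940 s = 5.842 Mbps.

5.84 Mbps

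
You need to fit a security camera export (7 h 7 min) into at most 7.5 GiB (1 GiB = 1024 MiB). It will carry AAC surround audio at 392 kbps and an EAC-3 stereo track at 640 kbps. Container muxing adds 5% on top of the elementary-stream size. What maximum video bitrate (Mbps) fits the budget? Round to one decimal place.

Budget: 7.5 GiB = 64424.5 Mb.
Stream payload after overhead: 64424.5 / 1.05 = 61356.7 Mb.
7 h 7 min = 427 min = 25620 s
Total bitrate budget: 61356.7 Mb / 25620 s = 2.395 Mbps.
Audio total: 392 + 640 = 1032 kbps = 1.032 Mbps.
Video: 2.395 − 1.032 = 1.363 Mbps.

1.4 Mbps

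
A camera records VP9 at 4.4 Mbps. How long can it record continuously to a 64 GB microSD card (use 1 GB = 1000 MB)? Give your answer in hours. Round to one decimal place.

32.3 hours

Capacity: 64 GB = 512,000 Mb.
Recording time: 512,000 / 4.400 = 116,364 s ≈ 32.3 hours.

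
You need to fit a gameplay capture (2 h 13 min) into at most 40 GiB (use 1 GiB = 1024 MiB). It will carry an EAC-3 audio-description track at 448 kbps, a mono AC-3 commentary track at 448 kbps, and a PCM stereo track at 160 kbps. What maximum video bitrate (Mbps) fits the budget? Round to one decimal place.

Budget: 40 GiB = 343597.4 Mb.
2 h 13 min = 133 min = 7980 s
Total bitrate budget: 343597.4 Mb / 7980 s = 43.057 Mbps.
Audio total: 448 + 448 + 160 = 1056 kbps = 1.056 Mbps.
Video: 43.057 − 1.056 = 42.001 Mbps.

42.0 Mbps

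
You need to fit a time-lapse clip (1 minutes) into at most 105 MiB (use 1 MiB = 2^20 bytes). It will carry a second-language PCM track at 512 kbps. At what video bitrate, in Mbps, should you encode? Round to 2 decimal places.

Budget: 105 MiB = 880.8 Mb.
Total bitrate budget: 880.8 Mb / 60 s = 14.680 Mbps.
Audio: 512 kbps = 0.512 Mbps.
Video: 14.680 − 0.512 = 14.168 Mbps.

14.17 Mbps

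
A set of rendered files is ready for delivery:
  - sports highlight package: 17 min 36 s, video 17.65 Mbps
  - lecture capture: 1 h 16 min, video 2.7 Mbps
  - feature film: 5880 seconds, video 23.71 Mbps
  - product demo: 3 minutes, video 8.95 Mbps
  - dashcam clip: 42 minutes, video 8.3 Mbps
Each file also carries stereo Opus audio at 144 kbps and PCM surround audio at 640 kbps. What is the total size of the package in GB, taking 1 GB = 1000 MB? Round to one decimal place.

Audio total: 144 + 640 = 784 kbps = 0.784 Mbps.
sports highlight package: 18.434 Mbps × 1056 s = 19466.3 Mb
lecture capture: 3.484 Mbps × 4560 s = 15887.0 Mb
feature film: 24.494 Mbps × 5880 s = 144024.7 Mb
product demo: 9.734 Mbps × 180 s = 1752.1 Mb
dashcam clip: 9.084 Mbps × 2520 s = 22891.7 Mb
Total: 204021.9 Mb = 25502.7 MB.
= 25.50 GB.

25.5 GB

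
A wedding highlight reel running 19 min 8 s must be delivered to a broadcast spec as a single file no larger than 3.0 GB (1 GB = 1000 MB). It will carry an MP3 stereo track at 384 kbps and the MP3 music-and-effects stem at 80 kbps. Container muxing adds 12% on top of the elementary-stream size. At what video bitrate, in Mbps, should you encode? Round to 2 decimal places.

Budget: 3.0 GB = 24000.0 Mb.
Stream payload after overhead: 24000.0 / 1.12 = 21428.6 Mb.
19 min 8 s = 1148 s
Total bitrate budget: 21428.6 Mb / 1148 s = 18.666 Mbps.
Audio total: 384 + 80 = 464 kbps = 0.464 Mbps.
Video: 18.666 − 0.464 = 18.202 Mbps.

18.20 Mbps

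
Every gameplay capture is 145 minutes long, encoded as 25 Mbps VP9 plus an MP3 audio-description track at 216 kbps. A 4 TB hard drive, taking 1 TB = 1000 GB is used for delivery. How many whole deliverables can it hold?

145 min = 8700 s
Audio: 216 kbps = 0.216 Mbps.
Total bitrate: 25.216 Mbps.
Per item: 25.216 Mbps × 8700 s = 219,379 Mb = 27,422 MB.
Capacity: 4 TB = 32,000,000 Mb; 145.87 items → 145 complete.

145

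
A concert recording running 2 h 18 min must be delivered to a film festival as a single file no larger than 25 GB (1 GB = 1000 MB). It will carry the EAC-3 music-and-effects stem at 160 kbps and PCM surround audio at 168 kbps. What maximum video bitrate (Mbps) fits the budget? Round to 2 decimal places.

Budget: 25 GB = 200000.0 Mb.
2 h 18 min = 138 min = 8280 s
Total bitrate budget: 200000.0 Mb / 8280 s = 24.155 Mbps.
Audio total: 160 + 168 = 328 kbps = 0.328 Mbps.
Video: 24.155 − 0.328 = 23.827 Mbps.

23.83 Mbps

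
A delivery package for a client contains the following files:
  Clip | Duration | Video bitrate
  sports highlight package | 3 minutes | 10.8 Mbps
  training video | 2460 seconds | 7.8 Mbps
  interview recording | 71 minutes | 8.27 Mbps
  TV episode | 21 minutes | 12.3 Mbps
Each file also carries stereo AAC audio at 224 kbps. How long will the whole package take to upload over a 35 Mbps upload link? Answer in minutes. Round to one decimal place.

35.1 minutes

Audio: 224 kbps = 0.224 Mbps.
sports highlight package: 11.024 Mbps × 180 s = 1984.3 Mb
training video: 8.024 Mbps × 2460 s = 19739.0 Mb
interview recording: 8.494 Mbps × 4260 s = 36184.4 Mb
TV episode: 12.524 Mbps × 1260 s = 15780.2 Mb
Total: 73688.0 Mb = 9211.0 MB.
At 35 Mbps: 73688.0 / 35 = 2105 s ≈ 35.1 minutes.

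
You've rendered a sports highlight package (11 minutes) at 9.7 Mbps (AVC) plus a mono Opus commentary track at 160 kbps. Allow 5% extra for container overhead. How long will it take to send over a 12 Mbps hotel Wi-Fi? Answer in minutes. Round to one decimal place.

9.5 minutes

11 min = 660 s
Audio: 160 kbps = 0.160 Mbps.
Total bitrate: 9.860 Mbps.
File: 9.860 Mbps × 660 s = 6507.6 Mb.
With 5% container overhead: ×1.05. → 6833.0 Mb.
At 12 Mbps: 6833.0 / 12 = 569.4 s ≈ 9.49 minutes.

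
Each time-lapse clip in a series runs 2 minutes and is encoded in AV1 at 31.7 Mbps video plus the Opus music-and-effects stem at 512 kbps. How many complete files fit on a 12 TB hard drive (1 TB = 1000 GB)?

24835

2 min = 120 s
Audio: 512 kbps = 0.512 Mbps.
Total bitrate: 32.212 Mbps.
Per item: 32.212 Mbps × 120 s = 3,865 Mb = 483.2 MB.
Capacity: 12 TB = 96,000,000 Mb; 24835.47 items → 24835 complete.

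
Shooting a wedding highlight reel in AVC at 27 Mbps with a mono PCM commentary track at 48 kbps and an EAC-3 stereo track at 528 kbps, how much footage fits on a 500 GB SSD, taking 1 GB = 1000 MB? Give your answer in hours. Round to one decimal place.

Audio total: 48 + 528 = 576 kbps = 0.576 Mbps.
Total bitrate: 27 + 0.576 = 27.576 Mbps.
Capacity: 500 GB = 4,000,000 Mb.
Recording time: 4,000,000 / 27.576 = 145,054 s ≈ 40.3 hours.

40.3 hours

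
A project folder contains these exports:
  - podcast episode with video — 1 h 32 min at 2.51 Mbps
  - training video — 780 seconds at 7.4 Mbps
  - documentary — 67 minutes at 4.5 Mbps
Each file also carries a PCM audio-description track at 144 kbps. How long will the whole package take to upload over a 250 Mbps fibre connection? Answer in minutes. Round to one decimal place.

Audio: 144 kbps = 0.144 Mbps.
podcast episode with video: 2.654 Mbps × 5520 s = 14650.1 Mb
training video: 7.544 Mbps × 780 s = 5884.3 Mb
documentary: 4.644 Mbps × 4020 s = 18668.9 Mb
Total: 39203.3 Mb = 4900.4 MB.
At 250 Mbps: 39203.3 / 250 = 157 s ≈ 2.61 minutes.

2.6 minutes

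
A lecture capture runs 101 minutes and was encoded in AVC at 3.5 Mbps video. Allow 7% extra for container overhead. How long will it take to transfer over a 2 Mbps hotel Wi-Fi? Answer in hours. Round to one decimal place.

101 min = 6060 s
File: 3.500 Mbps × 6060 s = 21210.0 Mb.
With 7% container overhead: ×1.07. → 22694.7 Mb.
At 2 Mbps: 22694.7 / 2 = 11347.4 s ≈ 3.15 hours.

3.2 hours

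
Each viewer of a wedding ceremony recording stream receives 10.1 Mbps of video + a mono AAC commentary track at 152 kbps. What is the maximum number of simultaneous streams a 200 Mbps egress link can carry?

19

Audio: 152 kbps = 0.152 Mbps.
Per-viewer media rate: 10.252 Mbps.
200 Mbps = 200.0 Mbps; 200.0 / 10.252 = 19.51 → 19 viewers.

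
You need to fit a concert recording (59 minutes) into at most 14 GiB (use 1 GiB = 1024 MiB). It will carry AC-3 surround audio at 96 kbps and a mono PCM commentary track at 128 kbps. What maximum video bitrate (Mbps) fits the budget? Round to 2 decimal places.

Budget: 14 GiB = 120259.1 Mb.
59 min = 3540 s
Total bitrate budget: 120259.1 Mb / 3540 s = 33.971 Mbps.
Audio total: 96 + 128 = 224 kbps = 0.224 Mbps.
Video: 33.971 − 0.224 = 33.747 Mbps.

33.75 Mbps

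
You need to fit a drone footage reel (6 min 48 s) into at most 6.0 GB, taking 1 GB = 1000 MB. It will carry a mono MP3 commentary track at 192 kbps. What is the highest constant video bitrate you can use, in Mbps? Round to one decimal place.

Budget: 6.0 GB = 48000.0 Mb.
6 min 48 s = 408 s
Total bitrate budget: 48000.0 Mb / 408 s = 117.647 Mbps.
Audio: 192 kbps = 0.192 Mbps.
Video: 117.647 − 0.192 = 117.455 Mbps.

117.5 Mbps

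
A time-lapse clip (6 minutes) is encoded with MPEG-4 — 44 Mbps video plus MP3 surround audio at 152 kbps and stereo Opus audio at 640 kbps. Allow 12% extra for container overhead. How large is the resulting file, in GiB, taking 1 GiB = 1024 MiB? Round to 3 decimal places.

2.102 GiB

6 min = 360 s
Audio total: 152 + 640 = 792 kbps = 0.792 Mbps.
Total bitrate: 44 + 0.792 = 44.792 Mbps.
Stream data: 44.792 Mbps × 360 s = 16125.1 Mb.
With 12% container overhead: ×1.12.
18,060 Mb = 2,257,516,800 bytes ÷ 1,073,741,824 = 2.102 GiB.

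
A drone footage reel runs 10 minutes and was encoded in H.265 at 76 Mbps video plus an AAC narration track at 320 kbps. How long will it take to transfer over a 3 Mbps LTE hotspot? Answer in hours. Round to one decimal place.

4.2 hours

10 min = 600 s
Audio: 320 kbps = 0.320 Mbps.
Total bitrate: 76.320 Mbps.
File: 76.320 Mbps × 600 s = 45792.0 Mb.
At 3 Mbps: 45792.0 / 3 = 15264.0 s ≈ 4.24 hours.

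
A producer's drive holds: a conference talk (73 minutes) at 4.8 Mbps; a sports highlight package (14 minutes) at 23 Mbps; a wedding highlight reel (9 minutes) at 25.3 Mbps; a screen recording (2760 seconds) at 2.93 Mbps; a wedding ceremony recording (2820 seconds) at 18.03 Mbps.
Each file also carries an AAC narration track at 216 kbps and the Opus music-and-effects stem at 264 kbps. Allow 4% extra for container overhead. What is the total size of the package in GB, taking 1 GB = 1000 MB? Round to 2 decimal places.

15.39 GB

Audio total: 216 + 264 = 480 kbps = 0.480 Mbps.
conference talk: 5.280 Mbps × 4380 s × 1.04 = 24051.5 Mb
sports highlight package: 23.480 Mbps × 840 s × 1.04 = 20512.1 Mb
wedding highlight reel: 25.780 Mbps × 540 s × 1.04 = 14478.0 Mb
screen recording: 3.410 Mbps × 2760 s × 1.04 = 9788.1 Mb
wedding ceremony recording: 18.510 Mbps × 2820 s × 1.04 = 54286.1 Mb
Total: 123115.8 Mb = 15389.5 MB.
= 15.39 GB.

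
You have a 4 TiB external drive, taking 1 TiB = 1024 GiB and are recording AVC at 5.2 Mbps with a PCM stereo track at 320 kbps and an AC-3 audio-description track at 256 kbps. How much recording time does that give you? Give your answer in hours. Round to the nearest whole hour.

1692 hours

Audio total: 320 + 256 = 576 kbps = 0.576 Mbps.
Total bitrate: 5.2 + 0.576 = 5.776 Mbps.
Capacity: 4 TiB = 35,184,372 Mb.
Recording time: 35,184,372 / 5.776 = 6,091,477 s ≈ 1,692 hours.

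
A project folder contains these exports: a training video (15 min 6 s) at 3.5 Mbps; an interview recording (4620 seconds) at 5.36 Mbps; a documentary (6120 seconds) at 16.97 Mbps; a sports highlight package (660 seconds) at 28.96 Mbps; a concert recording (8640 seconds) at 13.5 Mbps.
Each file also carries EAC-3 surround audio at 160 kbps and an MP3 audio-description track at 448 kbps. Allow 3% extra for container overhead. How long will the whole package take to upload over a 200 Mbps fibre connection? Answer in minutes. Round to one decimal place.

24.1 minutes

Audio total: 160 + 448 = 608 kbps = 0.608 Mbps.
training video: 4.108 Mbps × 906 s × 1.03 = 3833.5 Mb
interview recording: 5.968 Mbps × 4620 s × 1.03 = 28399.3 Mb
documentary: 17.578 Mbps × 6120 s × 1.03 = 110804.7 Mb
sports highlight package: 29.568 Mbps × 660 s × 1.03 = 20100.3 Mb
concert recording: 14.108 Mbps × 8640 s × 1.03 = 125549.9 Mb
Total: 288687.7 Mb = 36086.0 MB.
At 200 Mbps: 288687.7 / 200 = 1443 s ≈ 24.1 minutes.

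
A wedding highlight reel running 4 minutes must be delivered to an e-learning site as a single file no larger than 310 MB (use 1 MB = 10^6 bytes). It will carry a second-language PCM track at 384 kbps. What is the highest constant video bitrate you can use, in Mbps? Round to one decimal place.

9.9 Mbps

Budget: 310 MB = 2480.0 Mb.
4 min = 240 s
Total bitrate budget: 2480.0 Mb / 240 s = 10.333 Mbps.
Audio: 384 kbps = 0.384 Mbps.
Video: 10.333 − 0.384 = 9.949 Mbps.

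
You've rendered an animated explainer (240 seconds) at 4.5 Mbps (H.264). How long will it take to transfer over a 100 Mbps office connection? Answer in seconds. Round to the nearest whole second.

File: 4.500 Mbps × 240 s = 1080.0 Mb.
At 100 Mbps: 1080.0 / 100 = 10.8 s ≈ 10.8 seconds.

11 seconds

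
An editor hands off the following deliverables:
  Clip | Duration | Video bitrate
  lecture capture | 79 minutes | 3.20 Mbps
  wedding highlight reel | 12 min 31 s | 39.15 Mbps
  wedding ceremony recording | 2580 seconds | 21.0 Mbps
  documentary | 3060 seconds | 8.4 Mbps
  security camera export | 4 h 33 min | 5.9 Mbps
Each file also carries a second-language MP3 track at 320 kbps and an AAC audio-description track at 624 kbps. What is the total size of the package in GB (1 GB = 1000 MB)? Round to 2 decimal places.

Audio total: 320 + 624 = 944 kbps = 0.944 Mbps.
lecture capture: 4.144 Mbps × 4740 s = 19642.6 Mb
wedding highlight reel: 40.094 Mbps × 751 s = 30110.6 Mb
wedding ceremony recording: 21.944 Mbps × 2580 s = 56615.5 Mb
documentary: 9.344 Mbps × 3060 s = 28592.6 Mb
security camera export: 6.844 Mbps × 16380 s = 112104.7 Mb
Total: 247066.0 Mb = 30883.3 MB.
= 30.88 GB.

30.88 GB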